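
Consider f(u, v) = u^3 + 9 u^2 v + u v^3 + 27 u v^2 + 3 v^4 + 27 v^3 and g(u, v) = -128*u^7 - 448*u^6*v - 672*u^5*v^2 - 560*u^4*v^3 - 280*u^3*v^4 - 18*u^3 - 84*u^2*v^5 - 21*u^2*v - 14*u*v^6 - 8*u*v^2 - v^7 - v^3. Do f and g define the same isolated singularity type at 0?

No.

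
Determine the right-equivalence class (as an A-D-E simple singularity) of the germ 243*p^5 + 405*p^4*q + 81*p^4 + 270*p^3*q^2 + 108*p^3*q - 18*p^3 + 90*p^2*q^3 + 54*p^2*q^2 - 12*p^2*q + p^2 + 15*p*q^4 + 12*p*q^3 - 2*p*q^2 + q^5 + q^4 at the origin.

The Hessian of f at 0 is [[2, 0], [0, 0]] with rank 1, so corank 1. A Groebner basis of the Jacobian ideal J(f) in C{p,q} is {-p/6 + q^3 + q^2/6, p^2, p*q - p/6 + q^2/6}; counting standard monomials gives mu = 4. Corank 1: A-series; mu = 4 gives A_4.

A4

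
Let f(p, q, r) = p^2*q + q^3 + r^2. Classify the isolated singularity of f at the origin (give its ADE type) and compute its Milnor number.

Type D4, Milnor number mu = 4.

The Hessian of f at 0 has rank 1. Corank 2; j^3 = q*(p^2 + q^2) splits into three distinct lines over C (the quadratic factor has nonzero discriminant), so D_4.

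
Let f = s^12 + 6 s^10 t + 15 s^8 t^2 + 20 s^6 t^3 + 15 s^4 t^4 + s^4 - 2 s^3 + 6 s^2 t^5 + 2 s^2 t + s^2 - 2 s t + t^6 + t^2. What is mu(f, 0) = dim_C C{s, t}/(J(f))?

5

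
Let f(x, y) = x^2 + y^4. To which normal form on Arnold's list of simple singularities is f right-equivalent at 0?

A_3

The Hessian of f at 0 is [[2, 0], [0, 0]] with rank 1, so corank 1. A Groebner basis of the Jacobian ideal J(f) in C{x,y} is {y^3, x}; counting standard monomials gives mu = 3. Corank 1: A-series; mu = 3 gives A_3.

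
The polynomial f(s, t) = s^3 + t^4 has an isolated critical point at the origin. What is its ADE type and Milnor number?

The Hessian of f at 0 has rank 0. Corank 2; j^3 = s^3 is a perfect cube, so E-series; the 4-jet and mu = 6 give E_6.

Type E_6, Milnor number mu = 6.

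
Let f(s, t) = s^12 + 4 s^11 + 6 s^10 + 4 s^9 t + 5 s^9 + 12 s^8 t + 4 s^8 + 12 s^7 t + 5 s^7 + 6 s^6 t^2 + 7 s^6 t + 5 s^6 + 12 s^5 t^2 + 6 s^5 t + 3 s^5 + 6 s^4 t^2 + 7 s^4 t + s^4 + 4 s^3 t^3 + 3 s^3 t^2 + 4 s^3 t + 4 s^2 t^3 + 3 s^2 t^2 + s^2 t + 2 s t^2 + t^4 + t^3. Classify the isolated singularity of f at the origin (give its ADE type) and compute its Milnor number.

The Hessian of f at 0 is [[0, 0], [0, 0]] with rank 0, so corank 2. A Groebner basis of the Jacobian ideal J(f) in C{s,t} is {s*t^2 - s*t - t^2, s*t + t^3 + t^2, s^2 - 2*s*t - 3*t^2}; counting standard monomials gives mu = 5. Corank 2; j^3 = t*(s + t)^2 has shape L^2 M (L != M), so D-series; mu = 5 gives D_5.

Type D5, Milnor number mu = 5.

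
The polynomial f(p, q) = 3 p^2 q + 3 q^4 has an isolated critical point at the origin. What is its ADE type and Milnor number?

The Hessian of f at 0 is [[0, 0], [0, 0]] with rank 0, so corank 2. A Groebner basis of the Jacobian ideal J(f) in C{p,q} is {p^3, p^2/4 + q^3, p*q}; counting standard monomials gives mu = 5. Corank 2; j^3 = 3*p^2*q has shape L^2 M (L != M), so D-series; mu = 5 gives D_5.

Type D_5, Milnor number mu = 5.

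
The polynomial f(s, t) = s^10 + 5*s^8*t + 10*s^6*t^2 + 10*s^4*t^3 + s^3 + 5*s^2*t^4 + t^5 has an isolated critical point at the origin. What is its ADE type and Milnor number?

Type E8, Milnor number mu = 8.

The Hessian of f at 0 is [[0, 0], [0, 0]] with rank 0, so corank 2. A Groebner basis of the Jacobian ideal J(f) in C{s,t} is {t^4, s^2}; counting standard monomials gives mu = 8. Corank 2; j^3 = s^3 is a perfect cube, so E-series; the 5-jet and mu = 8 give E_8.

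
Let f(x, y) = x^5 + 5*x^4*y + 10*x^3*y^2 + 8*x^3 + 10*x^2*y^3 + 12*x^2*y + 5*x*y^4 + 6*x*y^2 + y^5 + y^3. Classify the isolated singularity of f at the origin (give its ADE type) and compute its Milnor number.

Type E_{8}, Milnor number mu = 8.

The Hessian of f at 0 is [[0, 0], [0, 0]] with rank 0, so corank 2. A Groebner basis of the Jacobian ideal J(f) in C{x,y} is {y^5, x*y^3 + 5*y^4/8, x^2 + x*y + y^2/4}; counting standard monomials gives mu = 8. Corank 2; j^3 = (2*x + y)^3 is a perfect cube, so E-series; the 5-jet and mu = 8 give E_8.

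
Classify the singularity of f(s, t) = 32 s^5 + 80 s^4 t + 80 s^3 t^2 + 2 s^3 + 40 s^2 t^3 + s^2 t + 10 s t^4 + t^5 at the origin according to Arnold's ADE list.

D6

The Hessian of f at 0 has rank 0. Corank 2; j^3 = s^2*(2*s + t) has shape L^2 M (L != M), so D-series; mu = 6 gives D_6.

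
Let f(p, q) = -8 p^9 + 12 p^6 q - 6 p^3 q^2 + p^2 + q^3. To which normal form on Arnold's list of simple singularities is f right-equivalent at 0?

A_2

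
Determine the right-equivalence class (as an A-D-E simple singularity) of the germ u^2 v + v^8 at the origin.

The Hessian of f at 0 is [[0, 0], [0, 0]] with rank 0, so corank 2. A Groebner basis of the Jacobian ideal J(f) in C{u,v} is {u^2/8 + v^7, u^3, u*v}; counting standard monomials gives mu = 9. Corank 2; j^3 = u^2*v has shape L^2 M (L != M), so D-series; mu = 9 gives D_9.

D9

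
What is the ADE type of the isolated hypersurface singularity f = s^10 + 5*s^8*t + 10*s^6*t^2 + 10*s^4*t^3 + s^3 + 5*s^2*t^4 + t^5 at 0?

E8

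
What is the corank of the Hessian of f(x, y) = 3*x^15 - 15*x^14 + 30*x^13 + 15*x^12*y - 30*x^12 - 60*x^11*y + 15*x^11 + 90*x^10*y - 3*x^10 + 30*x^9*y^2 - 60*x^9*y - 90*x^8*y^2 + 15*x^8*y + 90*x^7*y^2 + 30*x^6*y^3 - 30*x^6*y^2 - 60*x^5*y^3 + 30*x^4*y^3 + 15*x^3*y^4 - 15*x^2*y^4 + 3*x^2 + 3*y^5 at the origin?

Hessian at 0 has rank 1.

1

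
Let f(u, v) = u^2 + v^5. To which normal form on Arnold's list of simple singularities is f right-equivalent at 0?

The Hessian of f at 0 is [[2, 0], [0, 0]] with rank 1, so corank 1. A Groebner basis of the Jacobian ideal J(f) in C{u,v} is {v^4, u}; counting standard monomials gives mu = 4. Corank 1: A-series; mu = 4 gives A_4.

A4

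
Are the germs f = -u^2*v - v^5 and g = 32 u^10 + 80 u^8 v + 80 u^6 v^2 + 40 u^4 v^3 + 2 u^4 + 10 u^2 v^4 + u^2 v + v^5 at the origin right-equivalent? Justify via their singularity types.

Yes.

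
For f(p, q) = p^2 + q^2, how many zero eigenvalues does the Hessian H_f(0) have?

0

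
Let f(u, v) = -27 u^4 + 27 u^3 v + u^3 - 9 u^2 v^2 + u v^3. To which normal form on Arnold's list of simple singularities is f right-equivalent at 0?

The Hessian of f at 0 has rank 0. Corank 2; j^3 = u^3 is a perfect cube, so E-series; the 4-jet and mu = 7 give E_7.

E_{7}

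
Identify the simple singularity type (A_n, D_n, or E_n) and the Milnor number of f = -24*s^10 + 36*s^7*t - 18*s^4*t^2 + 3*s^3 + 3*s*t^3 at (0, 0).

The Hessian of f at 0 is [[0, 0], [0, 0]] with rank 0, so corank 2. A Groebner basis of the Jacobian ideal J(f) in C{s,t} is {s^3, s*t^2, 3*s^2 + t^3}; counting standard monomials gives mu = 7. Corank 2; j^3 = 3*s^3 is a perfect cube, so E-series; the 4-jet and mu = 7 give E_7.

Type E_7, Milnor number mu = 7.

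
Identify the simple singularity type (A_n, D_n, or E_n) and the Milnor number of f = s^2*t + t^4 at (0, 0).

The Hessian of f at 0 has rank 0. Corank 2; j^3 = s^2*t has shape L^2 M (L != M), so D-series; mu = 5 gives D_5.

Type D_5, Milnor number mu = 5.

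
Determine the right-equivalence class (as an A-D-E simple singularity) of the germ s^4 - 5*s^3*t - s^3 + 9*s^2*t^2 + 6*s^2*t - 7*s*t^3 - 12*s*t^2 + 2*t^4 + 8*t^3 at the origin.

The Hessian of f at 0 is [[0, 0], [0, 0]] with rank 0, so corank 2. A Groebner basis of the Jacobian ideal J(f) in C{s,t} is {3*s^2 - 12*s*t + t^4 - t^3 + 12*t^2, s^3 - 18*s^2 + 72*s*t - 2*t^3 - 72*t^2, s^2*t - 7*s^2 + 28*s*t - 5*t^3/3 - 28*t^2, -2*s^2 + s*t^2 + 8*s*t - 4*t^3/3 - 8*t^2}; counting standard monomials gives mu = 7. Corank 2; j^3 = -(s - 2*t)^3 is a perfect cube, so E-series; the 4-jet and mu = 7 give E_7.

E_7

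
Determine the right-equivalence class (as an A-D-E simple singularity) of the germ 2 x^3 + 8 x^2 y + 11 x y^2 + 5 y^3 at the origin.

D_{4}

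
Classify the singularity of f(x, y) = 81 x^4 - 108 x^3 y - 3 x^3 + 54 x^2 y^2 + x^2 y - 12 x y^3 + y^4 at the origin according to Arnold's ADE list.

D5

The Hessian of f at 0 has rank 0. Corank 2; j^3 = -x^2*(3*x - y) has shape L^2 M (L != M), so D-series; mu = 5 gives D_5.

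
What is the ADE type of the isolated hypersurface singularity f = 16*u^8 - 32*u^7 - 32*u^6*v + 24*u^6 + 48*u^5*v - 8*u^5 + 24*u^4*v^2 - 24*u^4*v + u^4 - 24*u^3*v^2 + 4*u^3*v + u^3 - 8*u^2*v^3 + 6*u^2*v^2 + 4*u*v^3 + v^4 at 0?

E_{6}

The Hessian of f at 0 is [[0, 0], [0, 0]] with rank 0, so corank 2. A Groebner basis of the Jacobian ideal J(f) in C{u,v} is {v^4, u*v^2 + v^3/3, u^2}; counting standard monomials gives mu = 6. Corank 2; j^3 = u^3 is a perfect cube, so E-series; the 4-jet and mu = 6 give E_6.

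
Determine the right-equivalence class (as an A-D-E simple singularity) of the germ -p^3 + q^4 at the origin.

The Hessian of f at 0 has rank 0. Corank 2; j^3 = -p^3 is a perfect cube, so E-series; the 4-jet and mu = 6 give E_6.

E_{6}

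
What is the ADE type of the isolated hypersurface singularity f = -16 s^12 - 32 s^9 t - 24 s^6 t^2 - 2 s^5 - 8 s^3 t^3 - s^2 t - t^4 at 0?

The Hessian of f at 0 has rank 0. Corank 2; j^3 = -s^2*t has shape L^2 M (L != M), so D-series; mu = 5 gives D_5.

D5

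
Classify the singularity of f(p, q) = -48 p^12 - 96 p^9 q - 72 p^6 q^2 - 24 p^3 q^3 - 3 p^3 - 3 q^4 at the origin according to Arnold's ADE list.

E_6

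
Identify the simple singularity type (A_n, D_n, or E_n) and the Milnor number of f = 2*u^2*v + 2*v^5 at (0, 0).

The Hessian of f at 0 is [[0, 0], [0, 0]] with rank 0, so corank 2. A Groebner basis of the Jacobian ideal J(f) in C{u,v} is {u^2/5 + v^4, u^3, u*v}; counting standard monomials gives mu = 6. Corank 2; j^3 = 2*u^2*v has shape L^2 M (L != M), so D-series; mu = 6 gives D_6.

Type D_{6}, Milnor number mu = 6.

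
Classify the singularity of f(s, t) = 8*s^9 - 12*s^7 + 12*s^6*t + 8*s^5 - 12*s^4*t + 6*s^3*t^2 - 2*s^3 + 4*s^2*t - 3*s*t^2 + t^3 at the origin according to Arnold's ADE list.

D4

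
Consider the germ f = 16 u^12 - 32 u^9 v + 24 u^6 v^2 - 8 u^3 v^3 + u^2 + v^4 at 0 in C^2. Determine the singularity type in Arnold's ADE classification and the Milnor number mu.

Type A_{3}, Milnor number mu = 3.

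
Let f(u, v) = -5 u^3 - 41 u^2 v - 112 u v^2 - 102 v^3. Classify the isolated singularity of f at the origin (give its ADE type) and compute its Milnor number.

Type D4, Milnor number mu = 4.

The Hessian of f at 0 has rank 0. Corank 2; j^3 = -(u + 3*v)*(5*u^2 + 26*u*v + 34*v^2) splits into three distinct lines over C (the quadratic factor has nonzero discriminant), so D_4.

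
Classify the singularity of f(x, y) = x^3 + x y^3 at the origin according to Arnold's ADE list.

The Hessian of f at 0 has rank 0. Corank 2; j^3 = x^3 is a perfect cube, so E-series; the 4-jet and mu = 7 give E_7.

E7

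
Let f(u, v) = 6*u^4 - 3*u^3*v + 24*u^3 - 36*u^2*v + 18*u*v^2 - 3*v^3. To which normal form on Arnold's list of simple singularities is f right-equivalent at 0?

The Hessian of f at 0 has rank 0. Corank 2; j^3 = 3*(2*u - v)^3 is a perfect cube, so E-series; the 4-jet and mu = 7 give E_7.

E_{7}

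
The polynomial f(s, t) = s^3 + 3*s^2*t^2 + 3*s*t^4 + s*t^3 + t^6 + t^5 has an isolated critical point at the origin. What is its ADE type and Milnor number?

The Hessian of f at 0 is [[0, 0], [0, 0]] with rank 0, so corank 2. A Groebner basis of the Jacobian ideal J(f) in C{s,t} is {-s^2 + t^4 - t^3/3, s^3, s^2*t + s^2/3 + t^3/9, s^2 + s*t^2 + t^3/3}; counting standard monomials gives mu = 7. Corank 2; j^3 = s^3 is a perfect cube, so E-series; the 4-jet and mu = 7 give E_7.

Type E_7, Milnor number mu = 7.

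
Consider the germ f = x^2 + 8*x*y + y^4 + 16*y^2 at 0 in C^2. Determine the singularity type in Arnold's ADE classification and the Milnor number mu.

Type A_3, Milnor number mu = 3.

The Hessian of f at 0 has rank 1. Corank 1: A-series; mu = 3 gives A_3.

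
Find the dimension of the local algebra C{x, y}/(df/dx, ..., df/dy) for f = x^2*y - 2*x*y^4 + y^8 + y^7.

9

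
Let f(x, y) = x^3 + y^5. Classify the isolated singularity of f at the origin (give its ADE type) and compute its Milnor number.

Type E_8, Milnor number mu = 8.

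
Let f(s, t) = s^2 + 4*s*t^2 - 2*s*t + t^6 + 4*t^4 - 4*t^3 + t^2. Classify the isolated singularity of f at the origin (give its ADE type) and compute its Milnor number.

The Hessian of f at 0 has rank 1. Corank 1: A-series; mu = 5 gives A_5.

Type A_5, Milnor number mu = 5.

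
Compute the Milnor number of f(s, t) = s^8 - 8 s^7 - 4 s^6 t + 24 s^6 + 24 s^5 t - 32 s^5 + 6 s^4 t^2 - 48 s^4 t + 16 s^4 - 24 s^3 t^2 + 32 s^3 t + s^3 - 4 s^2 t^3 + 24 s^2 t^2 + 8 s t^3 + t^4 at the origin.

6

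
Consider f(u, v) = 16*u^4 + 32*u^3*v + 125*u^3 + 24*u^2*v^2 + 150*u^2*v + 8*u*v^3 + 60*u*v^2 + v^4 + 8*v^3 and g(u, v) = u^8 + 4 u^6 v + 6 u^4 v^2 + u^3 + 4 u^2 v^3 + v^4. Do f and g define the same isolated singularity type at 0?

Yes.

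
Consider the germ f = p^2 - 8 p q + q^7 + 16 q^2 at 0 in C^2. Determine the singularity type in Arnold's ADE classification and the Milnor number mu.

Type A6, Milnor number mu = 6.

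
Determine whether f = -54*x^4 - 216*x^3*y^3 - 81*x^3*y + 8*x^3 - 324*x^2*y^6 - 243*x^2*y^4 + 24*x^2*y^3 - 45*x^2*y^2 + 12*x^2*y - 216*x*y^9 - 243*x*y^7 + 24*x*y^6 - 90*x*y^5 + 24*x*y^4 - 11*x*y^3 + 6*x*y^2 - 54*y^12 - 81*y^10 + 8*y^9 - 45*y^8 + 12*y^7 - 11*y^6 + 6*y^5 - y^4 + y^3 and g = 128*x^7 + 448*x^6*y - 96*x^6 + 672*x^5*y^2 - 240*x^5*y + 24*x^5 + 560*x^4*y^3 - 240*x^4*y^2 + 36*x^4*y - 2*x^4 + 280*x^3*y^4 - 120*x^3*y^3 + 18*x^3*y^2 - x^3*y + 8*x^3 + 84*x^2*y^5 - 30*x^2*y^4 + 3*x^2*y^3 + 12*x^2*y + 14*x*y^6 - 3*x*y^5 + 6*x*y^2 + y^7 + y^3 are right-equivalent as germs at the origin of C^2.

The Hessian of f at 0 has rank 0. Corank 2; j^3 = (2*x + y)^3 is a perfect cube, so E-series; the 4-jet and mu = 7 give E_7. The Hessian of g at 0 has rank 0. Corank 2; j^3 = (2*x + y)^3 is a perfect cube, so E-series; the 4-jet and mu = 7 give E_7. Both have type E_7, hence right-equivalent.

Yes.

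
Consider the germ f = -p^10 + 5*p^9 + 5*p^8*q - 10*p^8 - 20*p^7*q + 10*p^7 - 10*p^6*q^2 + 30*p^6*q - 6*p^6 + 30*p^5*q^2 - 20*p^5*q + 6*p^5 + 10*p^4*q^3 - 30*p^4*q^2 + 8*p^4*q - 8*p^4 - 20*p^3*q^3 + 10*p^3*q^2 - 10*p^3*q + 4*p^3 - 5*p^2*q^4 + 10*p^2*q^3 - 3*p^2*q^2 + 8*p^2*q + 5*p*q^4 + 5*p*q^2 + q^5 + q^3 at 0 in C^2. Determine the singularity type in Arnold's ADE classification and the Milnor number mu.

Type D_6, Milnor number mu = 6.

The Hessian of f at 0 has rank 0. Corank 2; j^3 = (p + q)*(2*p + q)^2 has shape L^2 M (L != M), so D-series; mu = 6 gives D_6.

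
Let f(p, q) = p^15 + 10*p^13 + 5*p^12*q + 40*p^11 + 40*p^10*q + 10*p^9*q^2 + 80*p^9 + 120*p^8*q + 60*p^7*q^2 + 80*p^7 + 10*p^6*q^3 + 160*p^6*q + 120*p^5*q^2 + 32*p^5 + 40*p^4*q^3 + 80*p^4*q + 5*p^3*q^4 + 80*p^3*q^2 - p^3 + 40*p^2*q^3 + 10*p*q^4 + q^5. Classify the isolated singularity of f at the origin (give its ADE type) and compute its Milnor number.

The Hessian of f at 0 is [[0, 0], [0, 0]] with rank 0, so corank 2. A Groebner basis of the Jacobian ideal J(f) in C{p,q} is {q^5, p*q^3 + q^4/8, p^2}; counting standard monomials gives mu = 8. Corank 2; j^3 = -p^3 is a perfect cube, so E-series; the 5-jet and mu = 8 give E_8.

Type E_8, Milnor number mu = 8.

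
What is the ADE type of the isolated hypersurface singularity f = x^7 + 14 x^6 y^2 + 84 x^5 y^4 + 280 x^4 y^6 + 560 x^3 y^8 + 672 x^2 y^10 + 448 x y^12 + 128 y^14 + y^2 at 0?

The Hessian of f at 0 is [[0, 0], [0, 2]] with rank 1, so corank 1. A Groebner basis of the Jacobian ideal J(f) in C{x,y} is {x^6, y}; counting standard monomials gives mu = 6. Corank 1: A-series; mu = 6 gives A_6.

A_{6}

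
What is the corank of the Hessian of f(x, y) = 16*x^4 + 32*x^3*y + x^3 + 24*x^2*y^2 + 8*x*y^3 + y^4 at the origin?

The Hessian at 0 is [[0, 0], [0, 0]] of rank 0; hence corank 2.

2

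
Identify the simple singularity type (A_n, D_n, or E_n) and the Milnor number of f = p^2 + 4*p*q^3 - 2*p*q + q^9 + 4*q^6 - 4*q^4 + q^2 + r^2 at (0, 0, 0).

Type A_{8}, Milnor number mu = 8.

The Hessian of f at 0 has rank 2. Corank 1: A-series; mu = 8 gives A_8.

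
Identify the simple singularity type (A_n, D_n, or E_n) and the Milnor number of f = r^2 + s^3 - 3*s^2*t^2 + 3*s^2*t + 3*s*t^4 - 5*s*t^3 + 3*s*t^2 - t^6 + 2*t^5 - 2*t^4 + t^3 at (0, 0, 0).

Type E_7, Milnor number mu = 7.

The Hessian of f at 0 has rank 1. Corank 2; j^3 = (s + t)^3 is a perfect cube, so E-series; the 4-jet and mu = 7 give E_7.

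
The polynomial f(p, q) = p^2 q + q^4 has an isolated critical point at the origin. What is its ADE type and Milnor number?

Type D_5, Milnor number mu = 5.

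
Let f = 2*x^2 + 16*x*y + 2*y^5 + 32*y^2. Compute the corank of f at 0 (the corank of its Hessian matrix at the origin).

1

The Hessian at 0 is [[4, 16], [16, 64]] of rank 1; hence corank 1.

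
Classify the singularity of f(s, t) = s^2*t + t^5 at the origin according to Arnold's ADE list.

D6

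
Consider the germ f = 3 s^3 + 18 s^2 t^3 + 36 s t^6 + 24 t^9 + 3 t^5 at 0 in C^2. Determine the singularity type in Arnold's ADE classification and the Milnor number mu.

Type E8, Milnor number mu = 8.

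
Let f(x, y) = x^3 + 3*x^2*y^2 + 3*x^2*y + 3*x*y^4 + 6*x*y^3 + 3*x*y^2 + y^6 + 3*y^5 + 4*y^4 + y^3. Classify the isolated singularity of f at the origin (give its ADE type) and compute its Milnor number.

Type E_{6}, Milnor number mu = 6.

The Hessian of f at 0 has rank 0. Corank 2; j^3 = (x + y)^3 is a perfect cube, so E-series; the 4-jet and mu = 6 give E_6.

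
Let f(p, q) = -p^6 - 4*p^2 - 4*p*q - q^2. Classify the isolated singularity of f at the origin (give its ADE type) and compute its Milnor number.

The Hessian of f at 0 is [[-8, -4], [-4, -2]] with rank 1, so corank 1. A Groebner basis of the Jacobian ideal J(f) in C{p,q} is {q^5, p + q/2}; counting standard monomials gives mu = 5. Corank 1: A-series; mu = 5 gives A_5.

Type A_{5}, Milnor number mu = 5.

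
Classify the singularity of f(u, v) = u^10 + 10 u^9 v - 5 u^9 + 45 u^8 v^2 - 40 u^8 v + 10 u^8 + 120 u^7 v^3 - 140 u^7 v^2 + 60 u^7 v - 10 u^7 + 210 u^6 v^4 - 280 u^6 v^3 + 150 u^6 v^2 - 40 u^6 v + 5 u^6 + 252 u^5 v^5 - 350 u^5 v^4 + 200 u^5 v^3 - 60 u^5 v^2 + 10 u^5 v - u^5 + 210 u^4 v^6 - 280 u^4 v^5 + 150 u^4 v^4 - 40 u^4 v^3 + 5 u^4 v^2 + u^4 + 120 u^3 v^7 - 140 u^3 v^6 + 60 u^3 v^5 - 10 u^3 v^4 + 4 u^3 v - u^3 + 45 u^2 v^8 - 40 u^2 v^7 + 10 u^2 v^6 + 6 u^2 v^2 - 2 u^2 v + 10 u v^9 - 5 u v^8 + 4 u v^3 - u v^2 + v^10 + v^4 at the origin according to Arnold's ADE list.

D6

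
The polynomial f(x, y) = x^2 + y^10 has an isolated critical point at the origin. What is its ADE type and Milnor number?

The Hessian of f at 0 has rank 1. Corank 1: A-series; mu = 9 gives A_9.

Type A_9, Milnor number mu = 9.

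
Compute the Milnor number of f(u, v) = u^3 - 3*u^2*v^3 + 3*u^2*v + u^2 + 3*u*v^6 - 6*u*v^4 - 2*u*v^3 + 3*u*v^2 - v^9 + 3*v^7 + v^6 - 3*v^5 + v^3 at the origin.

2

The Hessian of f at 0 is [[2, 0], [0, 0]] with rank 1, so corank 1. A Groebner basis of the Jacobian ideal J(f) in C{u,v} is {v^2, u}; counting standard monomials gives mu = 2. Corank 1: A-series; mu = 2 gives A_2.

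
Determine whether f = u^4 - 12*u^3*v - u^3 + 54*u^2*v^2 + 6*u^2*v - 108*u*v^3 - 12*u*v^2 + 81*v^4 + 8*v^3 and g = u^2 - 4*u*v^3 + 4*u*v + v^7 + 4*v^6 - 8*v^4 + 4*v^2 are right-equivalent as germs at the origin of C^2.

No.

The Hessian of f at 0 is [[0, 0], [0, 0]] with rank 0, so corank 2. A Groebner basis of the Jacobian ideal J(f) in C{u,v} is {v^4, u*v^2 - 7*v^3/3, u^2 - 4*u*v + 4*v^2}; counting standard monomials gives mu = 6. Corank 2; j^3 = -(u - 2*v)^3 is a perfect cube, so E-series; the 4-jet and mu = 6 give E_6. The Hessian of g at 0 is [[2, 4], [4, 8]] with rank 1, so corank 1. A Groebner basis of the Jacobian ideal J(g) in C{u,v} is {-u/2 + v^3 - v, u^2 + 4*u*v + 4*v^2}; counting standard monomials gives mu = 6. Corank 1: A-series; mu = 6 gives A_6. f is E_6 but g is A_6, hence not right-equivalent.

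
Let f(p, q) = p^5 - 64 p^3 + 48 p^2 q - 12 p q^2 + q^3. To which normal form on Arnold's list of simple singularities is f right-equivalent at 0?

The Hessian of f at 0 has rank 0. Corank 2; j^3 = -(4*p - q)^3 is a perfect cube, so E-series; the 5-jet and mu = 8 give E_8.

E_8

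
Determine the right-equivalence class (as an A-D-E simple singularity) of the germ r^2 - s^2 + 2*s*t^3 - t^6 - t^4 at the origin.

A_3

The Hessian of f at 0 has rank 2. Corank 1: A-series; mu = 3 gives A_3.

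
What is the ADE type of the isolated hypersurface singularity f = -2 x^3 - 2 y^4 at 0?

E_{6}

The Hessian of f at 0 has rank 0. Corank 2; j^3 = -2*x^3 is a perfect cube, so E-series; the 4-jet and mu = 6 give E_6.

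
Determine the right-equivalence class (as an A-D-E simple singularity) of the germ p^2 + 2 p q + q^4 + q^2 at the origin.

A_3

The Hessian of f at 0 is [[2, 2], [2, 2]] with rank 1, so corank 1. A Groebner basis of the Jacobian ideal J(f) in C{p,q} is {q^3, p + q}; counting standard monomials gives mu = 3. Corank 1: A-series; mu = 3 gives A_3.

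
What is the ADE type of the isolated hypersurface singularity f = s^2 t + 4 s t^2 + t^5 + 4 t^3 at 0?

D6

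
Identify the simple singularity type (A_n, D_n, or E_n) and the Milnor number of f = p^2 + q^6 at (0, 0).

Type A_{5}, Milnor number mu = 5.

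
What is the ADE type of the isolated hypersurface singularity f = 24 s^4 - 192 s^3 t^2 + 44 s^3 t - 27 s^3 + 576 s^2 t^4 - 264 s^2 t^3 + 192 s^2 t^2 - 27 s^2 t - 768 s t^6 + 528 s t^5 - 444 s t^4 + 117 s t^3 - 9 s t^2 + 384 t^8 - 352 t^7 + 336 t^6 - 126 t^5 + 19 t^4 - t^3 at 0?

E_7

The Hessian of f at 0 has rank 0. Corank 2; j^3 = -(3*s + t)^3 is a perfect cube, so E-series; the 4-jet and mu = 7 give E_7.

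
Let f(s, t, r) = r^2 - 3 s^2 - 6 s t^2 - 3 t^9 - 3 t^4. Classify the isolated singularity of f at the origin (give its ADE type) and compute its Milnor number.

Type A_8, Milnor number mu = 8.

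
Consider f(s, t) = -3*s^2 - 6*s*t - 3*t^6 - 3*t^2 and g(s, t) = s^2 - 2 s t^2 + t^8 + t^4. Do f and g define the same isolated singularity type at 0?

The Hessian of f at 0 has rank 1. Corank 1: A-series; mu = 5 gives A_5. The Hessian of g at 0 has rank 1. Corank 1: A-series; mu = 7 gives A_7. f is A_5 but g is A_7, hence not right-equivalent.

No.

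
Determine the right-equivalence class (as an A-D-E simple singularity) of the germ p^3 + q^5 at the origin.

E8

The Hessian of f at 0 is [[0, 0], [0, 0]] with rank 0, so corank 2. A Groebner basis of the Jacobian ideal J(f) in C{p,q} is {q^4, p^2}; counting standard monomials gives mu = 8. Corank 2; j^3 = p^3 is a perfect cube, so E-series; the 5-jet and mu = 8 give E_8.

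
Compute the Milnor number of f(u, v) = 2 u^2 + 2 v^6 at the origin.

5

The Hessian of f at 0 has rank 1. Corank 1: A-series; mu = 5 gives A_5.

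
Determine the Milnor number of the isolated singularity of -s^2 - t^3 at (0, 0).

2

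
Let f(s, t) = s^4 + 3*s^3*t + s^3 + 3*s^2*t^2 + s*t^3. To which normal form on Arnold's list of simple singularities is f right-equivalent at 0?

The Hessian of f at 0 is [[0, 0], [0, 0]] with rank 0, so corank 2. A Groebner basis of the Jacobian ideal J(f) in C{s,t} is {3*s^2 + t^4 + t^3, s^3, s^2*t - s^2 - t^3/3, 2*s^2 + s*t^2 + 2*t^3/3}; counting standard monomials gives mu = 7. Corank 2; j^3 = s^3 is a perfect cube, so E-series; the 4-jet and mu = 7 give E_7.

E_{7}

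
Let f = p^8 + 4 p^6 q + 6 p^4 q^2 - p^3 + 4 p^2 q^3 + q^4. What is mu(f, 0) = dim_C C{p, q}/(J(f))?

6

The Hessian of f at 0 is [[0, 0], [0, 0]] with rank 0, so corank 2. A Groebner basis of the Jacobian ideal J(f) in C{p,q} is {q^3, p^2}; counting standard monomials gives mu = 6. Corank 2; j^3 = -p^3 is a perfect cube, so E-series; the 4-jet and mu = 6 give E_6.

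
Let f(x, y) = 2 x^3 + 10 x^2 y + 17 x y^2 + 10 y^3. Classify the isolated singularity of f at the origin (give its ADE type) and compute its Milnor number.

Type D_4, Milnor number mu = 4.

The Hessian of f at 0 has rank 0. Corank 2; j^3 = (x + 2*y)*(2*x^2 + 6*x*y + 5*y^2) splits into three distinct lines over C (the quadratic factor has nonzero discriminant), so D_4.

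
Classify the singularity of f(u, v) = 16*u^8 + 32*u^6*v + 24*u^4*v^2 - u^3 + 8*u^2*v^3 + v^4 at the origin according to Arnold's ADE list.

E6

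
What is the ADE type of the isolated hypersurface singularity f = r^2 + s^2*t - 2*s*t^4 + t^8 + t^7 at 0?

The Hessian of f at 0 is [[0, 0, 0], [0, 0, 0], [0, 0, 2]] with rank 1, so corank 2. A Groebner basis of the Jacobian ideal J(f) in C{s,t,r} is {s^2*t^2, -8*s^2*t - s^2 + s*t^3, -s*t + t^4, s^3, r}; counting standard monomials gives mu = 9. Corank 2; j^3 = s^2*t has shape L^2 M (L != M), so D-series; mu = 9 gives D_9.

D_9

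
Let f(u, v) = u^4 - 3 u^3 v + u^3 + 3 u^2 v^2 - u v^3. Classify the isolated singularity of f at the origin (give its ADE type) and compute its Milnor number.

The Hessian of f at 0 has rank 0. Corank 2; j^3 = u^3 is a perfect cube, so E-series; the 4-jet and mu = 7 give E_7.

Type E7, Milnor number mu = 7.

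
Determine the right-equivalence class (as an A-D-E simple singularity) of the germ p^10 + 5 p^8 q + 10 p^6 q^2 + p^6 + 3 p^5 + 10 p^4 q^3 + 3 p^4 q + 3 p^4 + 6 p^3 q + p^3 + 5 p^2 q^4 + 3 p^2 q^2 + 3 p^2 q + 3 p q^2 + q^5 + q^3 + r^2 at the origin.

E8

The Hessian of f at 0 has rank 1. Corank 2; j^3 = (p + q)^3 is a perfect cube, so E-series; the 5-jet and mu = 8 give E_8.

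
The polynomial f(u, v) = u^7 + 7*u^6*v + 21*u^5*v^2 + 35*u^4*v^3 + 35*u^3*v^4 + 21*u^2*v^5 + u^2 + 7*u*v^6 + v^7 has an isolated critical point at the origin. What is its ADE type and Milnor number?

Type A6, Milnor number mu = 6.

The Hessian of f at 0 has rank 1. Corank 1: A-series; mu = 6 gives A_6.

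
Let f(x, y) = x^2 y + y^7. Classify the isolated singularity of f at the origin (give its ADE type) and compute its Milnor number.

The Hessian of f at 0 has rank 0. Corank 2; j^3 = x^2*y has shape L^2 M (L != M), so D-series; mu = 8 gives D_8.

Type D_{8}, Milnor number mu = 8.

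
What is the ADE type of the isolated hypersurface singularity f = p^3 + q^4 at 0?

E_6

The Hessian of f at 0 has rank 0. Corank 2; j^3 = p^3 is a perfect cube, so E-series; the 4-jet and mu = 6 give E_6.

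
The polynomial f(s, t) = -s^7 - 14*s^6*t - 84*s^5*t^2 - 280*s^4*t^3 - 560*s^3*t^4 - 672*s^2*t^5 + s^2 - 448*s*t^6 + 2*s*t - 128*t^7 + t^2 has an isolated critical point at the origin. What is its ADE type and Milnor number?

The Hessian of f at 0 has rank 1. Corank 1: A-series; mu = 6 gives A_6.

Type A_{6}, Milnor number mu = 6.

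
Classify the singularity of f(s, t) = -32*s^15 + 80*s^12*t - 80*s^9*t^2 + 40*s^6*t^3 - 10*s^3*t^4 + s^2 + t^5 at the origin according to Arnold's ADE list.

A_4

The Hessian of f at 0 has rank 1. Corank 1: A-series; mu = 4 gives A_4.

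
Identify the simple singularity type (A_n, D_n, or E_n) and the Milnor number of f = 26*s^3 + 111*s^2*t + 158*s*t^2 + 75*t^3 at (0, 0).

Type D_4, Milnor number mu = 4.

The Hessian of f at 0 is [[0, 0], [0, 0]] with rank 0, so corank 2. A Groebner basis of the Jacobian ideal J(f) in C{s,t} is {t^3, s^2 - 11*t^2/3, s*t + 2*t^2}; counting standard monomials gives mu = 4. Corank 2; j^3 = (2*s + 3*t)*(13*s^2 + 36*s*t + 25*t^2) splits into three distinct lines over C (the quadratic factor has nonzero discriminant), so D_4.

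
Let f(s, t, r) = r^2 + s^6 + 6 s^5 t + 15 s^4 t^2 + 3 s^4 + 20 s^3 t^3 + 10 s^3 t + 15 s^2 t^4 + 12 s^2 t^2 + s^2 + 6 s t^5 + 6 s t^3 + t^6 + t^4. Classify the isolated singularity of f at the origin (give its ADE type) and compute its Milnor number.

The Hessian of f at 0 is [[2, 0, 0], [0, 0, 0], [0, 0, 2]] with rank 2, so corank 1. A Groebner basis of the Jacobian ideal J(f) in C{s,t,r} is {t^3, s, r}; counting standard monomials gives mu = 3. Corank 1: A-series; mu = 3 gives A_3.

Type A_3, Milnor number mu = 3.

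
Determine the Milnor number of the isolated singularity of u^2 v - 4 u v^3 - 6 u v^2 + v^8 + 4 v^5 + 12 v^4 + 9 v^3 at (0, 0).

The Hessian of f at 0 is [[0, 0], [0, 0]] with rank 0, so corank 2. A Groebner basis of the Jacobian ideal J(f) in C{u,v} is {u^4 - 27*u^3 + 189*u^2*v + 12*u^2 - 939*u*v^2/2 + 585*u*v/4 - 2187*v^2/4, u^3*v - 9*u^3/2 + 27*u^2*v + u^2 - 56*u*v^2 + 69*u*v/4 - 243*v^2/4, -u^3/2 + u^2*v^2 + 3*u^2*v/2, -u*v/2 + v^3 + 3*v^2/2}; counting standard monomials gives mu = 9. Corank 2; j^3 = v*(u - 3*v)^2 has shape L^2 M (L != M), so D-series; mu = 9 gives D_9.

9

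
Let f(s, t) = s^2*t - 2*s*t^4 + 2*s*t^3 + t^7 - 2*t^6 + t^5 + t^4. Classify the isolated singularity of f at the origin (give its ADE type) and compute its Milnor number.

The Hessian of f at 0 has rank 0. Corank 2; j^3 = s^2*t has shape L^2 M (L != M), so D-series; mu = 5 gives D_5.

Type D_{5}, Milnor number mu = 5.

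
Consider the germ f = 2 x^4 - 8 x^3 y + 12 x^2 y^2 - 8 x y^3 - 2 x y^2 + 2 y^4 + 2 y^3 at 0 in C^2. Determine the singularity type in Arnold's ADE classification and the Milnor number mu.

The Hessian of f at 0 is [[0, 0], [0, 0]] with rank 0, so corank 2. A Groebner basis of the Jacobian ideal J(f) in C{x,y} is {x^3 - y^2/4, y^3, x*y - y^2}; counting standard monomials gives mu = 5. Corank 2; j^3 = -2*y^2*(x - y) has shape L^2 M (L != M), so D-series; mu = 5 gives D_5.

Type D_{5}, Milnor number mu = 5.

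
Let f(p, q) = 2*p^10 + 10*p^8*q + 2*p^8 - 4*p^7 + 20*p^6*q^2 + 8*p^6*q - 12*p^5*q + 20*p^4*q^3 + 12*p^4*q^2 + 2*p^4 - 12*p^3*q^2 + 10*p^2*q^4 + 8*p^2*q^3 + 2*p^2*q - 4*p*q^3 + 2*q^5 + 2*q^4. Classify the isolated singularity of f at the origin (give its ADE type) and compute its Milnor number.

The Hessian of f at 0 has rank 0. Corank 2; j^3 = 2*p^2*q has shape L^2 M (L != M), so D-series; mu = 5 gives D_5.

Type D5, Milnor number mu = 5.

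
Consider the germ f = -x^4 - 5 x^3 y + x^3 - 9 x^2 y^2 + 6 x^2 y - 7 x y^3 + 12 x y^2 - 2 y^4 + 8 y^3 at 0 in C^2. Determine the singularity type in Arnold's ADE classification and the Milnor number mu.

Type E_7, Milnor number mu = 7.

The Hessian of f at 0 is [[0, 0], [0, 0]] with rank 0, so corank 2. A Groebner basis of the Jacobian ideal J(f) in C{x,y} is {3*x^2 + 12*x*y + y^4 + y^3 + 12*y^2, x^3 - 18*x^2 - 72*x*y + 2*y^3 - 72*y^2, x^2*y + 7*x^2 + 28*x*y - 5*y^3/3 + 28*y^2, -2*x^2 + x*y^2 - 8*x*y + 4*y^3/3 - 8*y^2}; counting standard monomials gives mu = 7. Corank 2; j^3 = (x + 2*y)^3 is a perfect cube, so E-series; the 4-jet and mu = 7 give E_7.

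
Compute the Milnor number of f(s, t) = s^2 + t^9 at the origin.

The Hessian of f at 0 has rank 1. Corank 1: A-series; mu = 8 gives A_8.

8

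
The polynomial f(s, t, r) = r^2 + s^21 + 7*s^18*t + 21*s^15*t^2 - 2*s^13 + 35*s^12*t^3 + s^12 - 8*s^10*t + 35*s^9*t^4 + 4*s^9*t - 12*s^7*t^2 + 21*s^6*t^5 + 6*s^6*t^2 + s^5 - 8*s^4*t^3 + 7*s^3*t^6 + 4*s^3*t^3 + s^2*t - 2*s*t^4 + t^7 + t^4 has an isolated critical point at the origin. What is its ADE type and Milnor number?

The Hessian of f at 0 is [[0, 0, 0], [0, 0, 0], [0, 0, 2]] with rank 1, so corank 2. A Groebner basis of the Jacobian ideal J(f) in C{s,t,r} is {s^3, s^2/4 + t^3, s*t, r}; counting standard monomials gives mu = 5. Corank 2; j^3 = s^2*t has shape L^2 M (L != M), so D-series; mu = 5 gives D_5.

Type D5, Milnor number mu = 5.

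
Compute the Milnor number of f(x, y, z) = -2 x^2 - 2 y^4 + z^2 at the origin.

The Hessian of f at 0 is [[-4, 0, 0], [0, 0, 0], [0, 0, 2]] with rank 2, so corank 1. A Groebner basis of the Jacobian ideal J(f) in C{x,y,z} is {y^3, x, z}; counting standard monomials gives mu = 3. Corank 1: A-series; mu = 3 gives A_3.

3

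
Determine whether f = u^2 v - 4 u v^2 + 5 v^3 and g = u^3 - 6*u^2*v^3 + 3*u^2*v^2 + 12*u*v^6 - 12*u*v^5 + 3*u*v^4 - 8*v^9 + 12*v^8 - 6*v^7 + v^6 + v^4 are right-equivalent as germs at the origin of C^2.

The Hessian of f at 0 has rank 0. Corank 2; j^3 = v*(u^2 - 4*u*v + 5*v^2) splits into three distinct lines over C (the quadratic factor has nonzero discriminant), so D_4. The Hessian of g at 0 has rank 0. Corank 2; j^3 = u^3 is a perfect cube, so E-series; the 4-jet and mu = 6 give E_6. f is D_4 but g is E_6, hence not right-equivalent.

No.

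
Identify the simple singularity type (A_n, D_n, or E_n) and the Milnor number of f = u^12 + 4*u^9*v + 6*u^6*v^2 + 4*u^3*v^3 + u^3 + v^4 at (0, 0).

Type E_{6}, Milnor number mu = 6.

The Hessian of f at 0 is [[0, 0], [0, 0]] with rank 0, so corank 2. A Groebner basis of the Jacobian ideal J(f) in C{u,v} is {v^3, u^2}; counting standard monomials gives mu = 6. Corank 2; j^3 = u^3 is a perfect cube, so E-series; the 4-jet and mu = 6 give E_6.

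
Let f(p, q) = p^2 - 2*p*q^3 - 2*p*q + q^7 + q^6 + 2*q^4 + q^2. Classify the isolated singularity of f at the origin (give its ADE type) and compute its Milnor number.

The Hessian of f at 0 is [[2, -2], [-2, 2]] with rank 1, so corank 1. A Groebner basis of the Jacobian ideal J(f) in C{p,q} is {-p + q^3 + q, p^2 - 2*p*q + q^2}; counting standard monomials gives mu = 6. Corank 1: A-series; mu = 6 gives A_6.

Type A_{6}, Milnor number mu = 6.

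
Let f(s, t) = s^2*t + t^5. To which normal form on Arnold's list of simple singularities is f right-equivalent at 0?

The Hessian of f at 0 has rank 0. Corank 2; j^3 = s^2*t has shape L^2 M (L != M), so D-series; mu = 6 gives D_6.

D_6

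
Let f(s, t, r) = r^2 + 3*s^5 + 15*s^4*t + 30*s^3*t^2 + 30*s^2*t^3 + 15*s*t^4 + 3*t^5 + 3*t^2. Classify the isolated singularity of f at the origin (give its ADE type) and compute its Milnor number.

The Hessian of f at 0 has rank 2. Corank 1: A-series; mu = 4 gives A_4.

Type A_{4}, Milnor number mu = 4.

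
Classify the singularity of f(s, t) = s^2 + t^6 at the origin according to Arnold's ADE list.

The Hessian of f at 0 is [[2, 0], [0, 0]] with rank 1, so corank 1. A Groebner basis of the Jacobian ideal J(f) in C{s,t} is {t^5, s}; counting standard monomials gives mu = 5. Corank 1: A-series; mu = 5 gives A_5.

A5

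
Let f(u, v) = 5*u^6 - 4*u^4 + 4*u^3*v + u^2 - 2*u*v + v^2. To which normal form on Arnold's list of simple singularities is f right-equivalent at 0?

A_5

The Hessian of f at 0 is [[2, -2], [-2, 2]] with rank 1, so corank 1. A Groebner basis of the Jacobian ideal J(f) in C{u,v} is {u*v^2 - u/2 + v/2, -u/2 + v^3 + v/2, u^2 - 2*u*v + v^2}; counting standard monomials gives mu = 5. Corank 1: A-series; mu = 5 gives A_5.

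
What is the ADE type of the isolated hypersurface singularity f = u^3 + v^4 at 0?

E_6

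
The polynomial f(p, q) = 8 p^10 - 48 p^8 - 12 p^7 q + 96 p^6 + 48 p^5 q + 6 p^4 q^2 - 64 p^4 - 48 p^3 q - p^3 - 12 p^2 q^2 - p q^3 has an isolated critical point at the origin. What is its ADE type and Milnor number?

Type E7, Milnor number mu = 7.

The Hessian of f at 0 has rank 0. Corank 2; j^3 = -p^3 is a perfect cube, so E-series; the 4-jet and mu = 7 give E_7.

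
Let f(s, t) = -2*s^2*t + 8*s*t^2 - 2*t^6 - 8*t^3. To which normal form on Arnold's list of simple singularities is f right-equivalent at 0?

D_7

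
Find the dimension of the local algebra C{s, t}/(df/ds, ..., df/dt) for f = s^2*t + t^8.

9

The Hessian of f at 0 is [[0, 0], [0, 0]] with rank 0, so corank 2. A Groebner basis of the Jacobian ideal J(f) in C{s,t} is {s^2/8 + t^7, s^3, s*t}; counting standard monomials gives mu = 9. Corank 2; j^3 = s^2*t has shape L^2 M (L != M), so D-series; mu = 9 gives D_9.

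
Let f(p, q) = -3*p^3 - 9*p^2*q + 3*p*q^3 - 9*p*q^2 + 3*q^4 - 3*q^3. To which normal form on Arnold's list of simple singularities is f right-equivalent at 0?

E_{7}

The Hessian of f at 0 is [[0, 0], [0, 0]] with rank 0, so corank 2. A Groebner basis of the Jacobian ideal J(f) in C{p,q} is {p^3 + 3*p^2*q - 6*p^2 - 12*p*q - 6*q^2, 3*p^2 + p*q^2 + 6*p*q + 3*q^2, -3*p^2 - 6*p*q + q^3 - 3*q^2}; counting standard monomials gives mu = 7. Corank 2; j^3 = -3*(p + q)^3 is a perfect cube, so E-series; the 4-jet and mu = 7 give E_7.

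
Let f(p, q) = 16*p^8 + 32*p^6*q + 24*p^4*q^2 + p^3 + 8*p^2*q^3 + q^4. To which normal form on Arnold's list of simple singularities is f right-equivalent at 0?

The Hessian of f at 0 has rank 0. Corank 2; j^3 = p^3 is a perfect cube, so E-series; the 4-jet and mu = 6 give E_6.

E6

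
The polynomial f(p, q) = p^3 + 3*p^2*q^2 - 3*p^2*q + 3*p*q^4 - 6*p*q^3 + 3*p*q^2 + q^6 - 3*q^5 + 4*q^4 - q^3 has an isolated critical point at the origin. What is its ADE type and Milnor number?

Type E_{6}, Milnor number mu = 6.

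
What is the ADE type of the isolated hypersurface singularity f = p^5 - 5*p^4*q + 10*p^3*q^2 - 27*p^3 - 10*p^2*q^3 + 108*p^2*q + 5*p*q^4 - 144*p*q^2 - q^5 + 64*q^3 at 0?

The Hessian of f at 0 has rank 0. Corank 2; j^3 = -(3*p - 4*q)^3 is a perfect cube, so E-series; the 5-jet and mu = 8 give E_8.

E_{8}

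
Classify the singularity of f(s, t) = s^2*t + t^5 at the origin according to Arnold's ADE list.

D_{6}

The Hessian of f at 0 has rank 0. Corank 2; j^3 = s^2*t has shape L^2 M (L != M), so D-series; mu = 6 gives D_6.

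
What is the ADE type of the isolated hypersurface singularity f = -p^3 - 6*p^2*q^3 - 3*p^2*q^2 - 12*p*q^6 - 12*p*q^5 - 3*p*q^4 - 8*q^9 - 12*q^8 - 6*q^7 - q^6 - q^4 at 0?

E_6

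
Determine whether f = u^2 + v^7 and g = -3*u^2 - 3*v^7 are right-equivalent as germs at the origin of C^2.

The Hessian of f at 0 has rank 1. Corank 1: A-series; mu = 6 gives A_6. The Hessian of g at 0 has rank 1. Corank 1: A-series; mu = 6 gives A_6. Both have type A_6, hence right-equivalent.

Yes.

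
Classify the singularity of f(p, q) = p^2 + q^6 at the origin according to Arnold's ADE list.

A5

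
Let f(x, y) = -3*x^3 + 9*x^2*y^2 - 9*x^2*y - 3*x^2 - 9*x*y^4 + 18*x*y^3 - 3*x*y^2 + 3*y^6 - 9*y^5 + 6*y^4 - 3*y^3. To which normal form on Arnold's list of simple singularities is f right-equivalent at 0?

The Hessian of f at 0 has rank 1. Corank 1: A-series; mu = 2 gives A_2.

A_{2}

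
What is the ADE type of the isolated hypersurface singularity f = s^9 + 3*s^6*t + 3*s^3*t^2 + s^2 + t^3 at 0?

A_{2}

The Hessian of f at 0 has rank 1. Corank 1: A-series; mu = 2 gives A_2.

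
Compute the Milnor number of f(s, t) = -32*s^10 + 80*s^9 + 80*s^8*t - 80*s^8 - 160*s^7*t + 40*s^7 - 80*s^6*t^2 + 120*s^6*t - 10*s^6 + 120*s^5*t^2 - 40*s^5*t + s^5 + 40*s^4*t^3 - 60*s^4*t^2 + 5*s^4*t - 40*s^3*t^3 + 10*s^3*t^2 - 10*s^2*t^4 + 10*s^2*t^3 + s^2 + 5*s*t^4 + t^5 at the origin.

4

The Hessian of f at 0 is [[2, 0], [0, 0]] with rank 1, so corank 1. A Groebner basis of the Jacobian ideal J(f) in C{s,t} is {t^4, s}; counting standard monomials gives mu = 4. Corank 1: A-series; mu = 4 gives A_4.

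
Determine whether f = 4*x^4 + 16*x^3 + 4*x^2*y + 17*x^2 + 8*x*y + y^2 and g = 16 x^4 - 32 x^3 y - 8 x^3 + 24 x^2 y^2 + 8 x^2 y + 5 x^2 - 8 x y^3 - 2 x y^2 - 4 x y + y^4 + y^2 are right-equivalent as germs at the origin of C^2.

Yes.

The Hessian of f at 0 is [[34, 8], [8, 2]] with rank 2, so corank 0. A Groebner basis of the Jacobian ideal J(f) in C{x,y} is {x, y}; counting standard monomials gives mu = 1. Corank 0: nondegenerate Morse point, so A_1. The Hessian of g at 0 is [[10, -4], [-4, 2]] with rank 2, so corank 0. A Groebner basis of the Jacobian ideal J(g) in C{x,y} is {x, y}; counting standard monomials gives mu = 1. Corank 0: nondegenerate Morse point, so A_1. Both have type A_1, hence right-equivalent.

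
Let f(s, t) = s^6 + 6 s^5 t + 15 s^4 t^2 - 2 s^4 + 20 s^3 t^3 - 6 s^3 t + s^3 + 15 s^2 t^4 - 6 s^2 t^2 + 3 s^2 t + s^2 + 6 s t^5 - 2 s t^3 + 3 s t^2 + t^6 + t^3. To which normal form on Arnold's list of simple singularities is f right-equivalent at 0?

A2

The Hessian of f at 0 is [[2, 0], [0, 0]] with rank 1, so corank 1. A Groebner basis of the Jacobian ideal J(f) in C{s,t} is {t^2, s}; counting standard monomials gives mu = 2. Corank 1: A-series; mu = 2 gives A_2.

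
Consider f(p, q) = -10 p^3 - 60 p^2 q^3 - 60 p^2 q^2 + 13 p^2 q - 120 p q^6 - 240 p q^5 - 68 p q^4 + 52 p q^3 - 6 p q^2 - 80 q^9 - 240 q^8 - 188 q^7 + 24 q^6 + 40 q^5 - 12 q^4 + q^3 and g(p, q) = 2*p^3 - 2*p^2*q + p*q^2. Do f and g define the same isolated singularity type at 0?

Yes.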